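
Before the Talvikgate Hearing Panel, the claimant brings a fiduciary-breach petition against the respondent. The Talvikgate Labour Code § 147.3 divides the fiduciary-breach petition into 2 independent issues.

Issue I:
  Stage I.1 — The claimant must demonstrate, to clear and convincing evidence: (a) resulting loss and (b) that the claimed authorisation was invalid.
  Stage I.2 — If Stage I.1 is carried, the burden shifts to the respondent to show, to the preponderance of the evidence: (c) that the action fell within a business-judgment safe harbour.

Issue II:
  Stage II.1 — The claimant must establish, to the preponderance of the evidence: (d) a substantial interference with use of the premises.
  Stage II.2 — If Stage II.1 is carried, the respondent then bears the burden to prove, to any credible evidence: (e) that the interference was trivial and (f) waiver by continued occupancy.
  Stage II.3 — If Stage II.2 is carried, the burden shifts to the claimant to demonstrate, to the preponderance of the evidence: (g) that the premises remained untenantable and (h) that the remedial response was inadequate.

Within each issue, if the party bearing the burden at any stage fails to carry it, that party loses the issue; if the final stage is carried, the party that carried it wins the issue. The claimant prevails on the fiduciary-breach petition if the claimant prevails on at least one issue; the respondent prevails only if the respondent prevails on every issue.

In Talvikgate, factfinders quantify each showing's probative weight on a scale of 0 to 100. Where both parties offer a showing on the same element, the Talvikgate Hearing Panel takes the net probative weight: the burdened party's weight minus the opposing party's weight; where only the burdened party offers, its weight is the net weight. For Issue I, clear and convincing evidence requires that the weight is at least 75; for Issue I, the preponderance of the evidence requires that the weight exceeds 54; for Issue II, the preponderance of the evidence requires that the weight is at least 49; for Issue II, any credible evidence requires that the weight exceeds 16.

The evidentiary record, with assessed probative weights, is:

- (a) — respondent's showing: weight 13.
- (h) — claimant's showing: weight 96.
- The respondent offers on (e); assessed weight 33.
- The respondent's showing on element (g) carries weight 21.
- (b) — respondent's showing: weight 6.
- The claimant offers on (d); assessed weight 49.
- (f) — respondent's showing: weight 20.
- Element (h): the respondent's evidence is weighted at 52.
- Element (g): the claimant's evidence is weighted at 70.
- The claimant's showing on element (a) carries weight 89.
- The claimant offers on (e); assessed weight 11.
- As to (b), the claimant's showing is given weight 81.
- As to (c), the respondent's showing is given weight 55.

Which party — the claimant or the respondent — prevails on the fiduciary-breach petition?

— Issue I —
At Stage I.1 the claimant must meet clear and convincing evidence (weight is at least 75): on (a) the weight is 89 less the opposing 13 gives net 76, ≥ 75, so (a) meets the standard; on (b) the weight is 81 less the opposing 6 gives net 75, ≥ 75, so (b) meets the standard.
  The claimant carries Stage I.1; the respondent now bears the burden.
At Stage I.2 the respondent must meet the preponderance of the evidence (weight exceeds 54): on (c) the weight is 55, > 54, so (c) meets the standard.
  The respondent carries the last stage.
All stages carried — the respondent prevails on this issue.
— Issue II —
Stage II.1 (claimant, the preponderance of the evidence, weight is at least 49): (d) 49 ≥ 49 — meets.
  Stage II.1 is satisfied; the onus moves to the respondent.
Stage II.2 (respondent, any credible evidence, weight exceeds 16): (e) net 33−11=22 > 16 — meets; (f) 20 > 16 — meets.
  Stage II.2 is satisfied; the onus moves to the claimant.
Stage II.3 (claimant, the preponderance of the evidence, weight is at least 49): (g) net 70−21=49 ≥ 49 — meets; (h) net 96−52=44 < 49 — fails.
  Stage II.3 not carried; the claimant fails its burden.
The analysis ends at Stage II.3; the respondent prevails on this issue.
Per-issue: Issue I → respondent; Issue II → respondent. The claimant must prevail on at least one issue; overall, the respondent prevails.

respondent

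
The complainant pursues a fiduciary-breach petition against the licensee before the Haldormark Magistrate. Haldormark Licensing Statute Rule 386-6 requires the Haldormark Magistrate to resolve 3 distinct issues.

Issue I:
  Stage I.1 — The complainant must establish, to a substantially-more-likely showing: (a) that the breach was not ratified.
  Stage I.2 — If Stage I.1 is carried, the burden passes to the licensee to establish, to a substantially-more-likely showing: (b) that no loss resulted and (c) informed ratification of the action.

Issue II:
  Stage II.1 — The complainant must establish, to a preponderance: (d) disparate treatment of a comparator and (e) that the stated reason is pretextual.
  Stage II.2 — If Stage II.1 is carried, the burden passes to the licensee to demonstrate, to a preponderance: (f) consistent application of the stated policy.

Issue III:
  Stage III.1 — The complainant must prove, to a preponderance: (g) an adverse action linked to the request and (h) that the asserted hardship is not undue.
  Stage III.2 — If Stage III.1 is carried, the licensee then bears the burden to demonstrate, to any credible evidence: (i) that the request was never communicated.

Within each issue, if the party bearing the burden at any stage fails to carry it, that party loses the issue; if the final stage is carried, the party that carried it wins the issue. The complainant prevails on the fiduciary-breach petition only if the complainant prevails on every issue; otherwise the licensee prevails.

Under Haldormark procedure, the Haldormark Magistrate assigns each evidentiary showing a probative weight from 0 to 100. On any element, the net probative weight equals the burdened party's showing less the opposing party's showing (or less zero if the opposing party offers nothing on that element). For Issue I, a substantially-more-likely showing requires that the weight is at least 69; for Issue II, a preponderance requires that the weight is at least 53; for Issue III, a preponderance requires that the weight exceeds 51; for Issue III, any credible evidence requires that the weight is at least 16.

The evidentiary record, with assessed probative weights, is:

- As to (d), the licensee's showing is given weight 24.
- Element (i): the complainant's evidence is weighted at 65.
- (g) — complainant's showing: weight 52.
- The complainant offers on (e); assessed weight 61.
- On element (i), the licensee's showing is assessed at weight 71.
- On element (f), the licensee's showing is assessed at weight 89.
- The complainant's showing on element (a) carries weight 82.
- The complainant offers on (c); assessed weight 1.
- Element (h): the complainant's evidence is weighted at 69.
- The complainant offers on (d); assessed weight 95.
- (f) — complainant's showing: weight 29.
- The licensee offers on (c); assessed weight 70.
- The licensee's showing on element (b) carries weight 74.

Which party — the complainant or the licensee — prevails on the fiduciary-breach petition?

licensee

— Issue I —
Stage I.1 — burden on complainant; standard: a substantially-more-likely showing (weight is at least 69).
    (a): 82 ≥ 69 [met]
  All elements met. The burden passes to the licensee.
Stage I.2 — burden on licensee; standard: a substantially-more-likely showing (weight is at least 69).
    (b): 74 ≥ 69 [met]
    (c): 70 − 1 = 69 ≥ 69 [met]
  The licensee carries the last stage.
Every stage carried; the licensee prevails on this issue.
— Issue II —
Stage II.1 — burden on complainant; standard: a preponderance (weight is at least 53).
    (d): 95 − 24 = 71 ≥ 53 [met]
    (e): 61 ≥ 53 [met]
  The complainant carries Stage II.1; the licensee now bears the burden.
Stage II.2 — burden on licensee; standard: a preponderance (weight is at least 53).
    (f): 89 − 29 = 60 ≥ 53 [met]
  The licensee carries the last stage.
Every stage carried; the licensee prevails on this issue.
— Issue III —
Stage III.1 (complainant, a preponderance, weight exceeds 51): (g) 52 > 51 — meets; (h) 69 > 51 — meets.
  Stage III.1 carried; the burden shifts to the licensee.
Stage III.2 (licensee, any credible evidence, weight is at least 16): (i) net 71−65=6 < 16 — fails.
  Not every element is met, so the licensee fails to carry Stage III.2.
The analysis ends at Stage III.2; the complainant prevails on this issue.
Per-issue: Issue I → licensee; Issue II → licensee; Issue III → complainant. The complainant must prevail on every issue; overall, the licensee prevails.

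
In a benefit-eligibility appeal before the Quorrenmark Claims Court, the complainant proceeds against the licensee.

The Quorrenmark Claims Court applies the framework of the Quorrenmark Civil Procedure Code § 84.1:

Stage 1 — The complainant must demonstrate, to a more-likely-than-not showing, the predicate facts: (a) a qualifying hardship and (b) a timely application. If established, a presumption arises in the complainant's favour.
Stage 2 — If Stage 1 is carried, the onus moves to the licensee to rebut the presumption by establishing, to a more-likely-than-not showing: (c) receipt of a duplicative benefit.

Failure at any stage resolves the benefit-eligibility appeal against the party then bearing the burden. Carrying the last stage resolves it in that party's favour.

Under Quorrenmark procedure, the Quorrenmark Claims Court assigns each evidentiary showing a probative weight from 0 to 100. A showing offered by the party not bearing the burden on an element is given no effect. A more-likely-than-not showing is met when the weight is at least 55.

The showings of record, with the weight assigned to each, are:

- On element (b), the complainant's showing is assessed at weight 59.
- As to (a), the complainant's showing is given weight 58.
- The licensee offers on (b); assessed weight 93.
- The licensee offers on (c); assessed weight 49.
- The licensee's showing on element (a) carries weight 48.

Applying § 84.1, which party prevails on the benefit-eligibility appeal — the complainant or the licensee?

Stage 1 — burden on complainant; standard: a more-likely-than-not showing (weight is at least 55).
    (a): 58 (licensee's 48 disregarded) ≥ 55 [met]
    (b): 59 (licensee's 93 disregarded) ≥ 55 [met]
  Stage 1 is satisfied; the onus moves to the licensee.
Stage 2 — burden on licensee; standard: a more-likely-than-not showing (weight is at least 55).
    (c): 49 < 55 [not met]
  Not every element is met, so the licensee fails to carry Stage 2.
The analysis ends at Stage 2; the complainant prevails.

complainant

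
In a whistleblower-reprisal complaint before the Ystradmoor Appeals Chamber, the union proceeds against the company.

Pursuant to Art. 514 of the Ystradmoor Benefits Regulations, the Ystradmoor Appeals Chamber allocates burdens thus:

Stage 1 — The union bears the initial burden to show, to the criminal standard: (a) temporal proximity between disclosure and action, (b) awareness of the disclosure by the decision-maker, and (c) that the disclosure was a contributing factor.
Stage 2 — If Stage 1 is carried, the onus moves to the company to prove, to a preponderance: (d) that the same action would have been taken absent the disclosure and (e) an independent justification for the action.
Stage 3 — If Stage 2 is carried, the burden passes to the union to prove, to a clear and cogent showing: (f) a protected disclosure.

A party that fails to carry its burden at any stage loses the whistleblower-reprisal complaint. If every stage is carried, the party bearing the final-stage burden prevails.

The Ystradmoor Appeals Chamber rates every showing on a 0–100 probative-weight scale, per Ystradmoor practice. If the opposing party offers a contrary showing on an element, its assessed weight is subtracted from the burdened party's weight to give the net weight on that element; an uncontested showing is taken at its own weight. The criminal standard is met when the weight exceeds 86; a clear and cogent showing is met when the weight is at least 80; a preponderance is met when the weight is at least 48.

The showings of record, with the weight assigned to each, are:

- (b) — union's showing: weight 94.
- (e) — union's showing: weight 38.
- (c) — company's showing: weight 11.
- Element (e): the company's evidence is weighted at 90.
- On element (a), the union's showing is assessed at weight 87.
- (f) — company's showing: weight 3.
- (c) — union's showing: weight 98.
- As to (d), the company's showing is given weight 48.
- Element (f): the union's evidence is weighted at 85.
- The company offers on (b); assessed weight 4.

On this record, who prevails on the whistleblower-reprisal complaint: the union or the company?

union

At Stage 1 the union must meet the criminal standard (weight exceeds 86): on (a) the weight is 87, which does exceed 86, so (a) meets the standard; on (b) the weight is 94 less the opposing 4 gives net 90, > 86, so (b) meets the standard; on (c) the weight is 98 less the opposing 11 gives net 87, which does exceed 86, so (c) meets the standard.
  All elements met. The burden passes to the company.
At Stage 2 the company must meet a preponderance (weight is at least 48): on (d) the weight is 48, which does reach 48, so (d) meets the standard; on (e) the weight is 90 less the opposing 38 gives net 52, ≥ 48, so (e) meets the standard.
  All elements met. The burden passes to the union.
At Stage 3 the union must meet a clear and cogent showing (weight is at least 80): on (f) the weight is 85 less the opposing 3 gives net 82, ≥ 80, so (f) meets the standard.
  Stage 3 carried; the final stage is satisfied.
All stages carried — the union prevails.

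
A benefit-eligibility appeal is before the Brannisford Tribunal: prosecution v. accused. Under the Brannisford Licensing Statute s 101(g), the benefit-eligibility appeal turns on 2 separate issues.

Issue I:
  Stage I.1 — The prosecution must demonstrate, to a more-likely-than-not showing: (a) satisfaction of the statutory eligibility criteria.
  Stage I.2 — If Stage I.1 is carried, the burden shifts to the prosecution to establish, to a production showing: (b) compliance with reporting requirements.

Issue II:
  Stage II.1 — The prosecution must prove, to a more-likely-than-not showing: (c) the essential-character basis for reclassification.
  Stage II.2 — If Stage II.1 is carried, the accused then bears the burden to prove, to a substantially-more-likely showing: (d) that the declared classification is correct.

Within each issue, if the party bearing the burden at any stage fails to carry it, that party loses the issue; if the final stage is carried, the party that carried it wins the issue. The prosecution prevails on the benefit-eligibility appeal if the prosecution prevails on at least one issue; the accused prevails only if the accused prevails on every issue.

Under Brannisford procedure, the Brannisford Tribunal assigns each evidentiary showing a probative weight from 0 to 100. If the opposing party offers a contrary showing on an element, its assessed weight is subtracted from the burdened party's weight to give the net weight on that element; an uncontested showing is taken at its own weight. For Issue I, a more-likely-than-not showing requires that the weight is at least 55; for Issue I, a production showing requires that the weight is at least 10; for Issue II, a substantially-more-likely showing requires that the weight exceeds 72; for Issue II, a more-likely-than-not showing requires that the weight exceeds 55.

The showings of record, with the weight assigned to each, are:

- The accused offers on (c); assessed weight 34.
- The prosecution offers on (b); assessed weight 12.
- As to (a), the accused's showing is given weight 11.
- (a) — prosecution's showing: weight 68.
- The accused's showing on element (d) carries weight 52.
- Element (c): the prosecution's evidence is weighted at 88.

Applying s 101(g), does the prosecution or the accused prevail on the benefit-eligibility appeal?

prosecution

— Issue I —
At Stage I.1 the prosecution must meet a more-likely-than-not showing (weight is at least 55): on (a) the weight is 68 less the opposing 11 gives net 57, ≥ 55, so (a) meets the standard.
  Stage I.1 carried; the burden remains with the prosecution.
At Stage I.2 the prosecution must meet a production showing (weight is at least 10): on (b) the weight is 12, which does reach 10, so (b) meets the standard.
  The prosecution carries the last stage.
With every stage satisfied, the prosecution prevails on this issue.
— Issue II —
Stage II.1 (prosecution, a more-likely-than-not showing, weight exceeds 55): (c) net 88−34=54 ≤ 55 — fails.
  Stage II.1 not carried; the prosecution fails its burden.
The accused prevails on this issue.
Per-issue: Issue I → prosecution; Issue II → accused. The prosecution must prevail on at least one issue; overall, the prosecution prevails.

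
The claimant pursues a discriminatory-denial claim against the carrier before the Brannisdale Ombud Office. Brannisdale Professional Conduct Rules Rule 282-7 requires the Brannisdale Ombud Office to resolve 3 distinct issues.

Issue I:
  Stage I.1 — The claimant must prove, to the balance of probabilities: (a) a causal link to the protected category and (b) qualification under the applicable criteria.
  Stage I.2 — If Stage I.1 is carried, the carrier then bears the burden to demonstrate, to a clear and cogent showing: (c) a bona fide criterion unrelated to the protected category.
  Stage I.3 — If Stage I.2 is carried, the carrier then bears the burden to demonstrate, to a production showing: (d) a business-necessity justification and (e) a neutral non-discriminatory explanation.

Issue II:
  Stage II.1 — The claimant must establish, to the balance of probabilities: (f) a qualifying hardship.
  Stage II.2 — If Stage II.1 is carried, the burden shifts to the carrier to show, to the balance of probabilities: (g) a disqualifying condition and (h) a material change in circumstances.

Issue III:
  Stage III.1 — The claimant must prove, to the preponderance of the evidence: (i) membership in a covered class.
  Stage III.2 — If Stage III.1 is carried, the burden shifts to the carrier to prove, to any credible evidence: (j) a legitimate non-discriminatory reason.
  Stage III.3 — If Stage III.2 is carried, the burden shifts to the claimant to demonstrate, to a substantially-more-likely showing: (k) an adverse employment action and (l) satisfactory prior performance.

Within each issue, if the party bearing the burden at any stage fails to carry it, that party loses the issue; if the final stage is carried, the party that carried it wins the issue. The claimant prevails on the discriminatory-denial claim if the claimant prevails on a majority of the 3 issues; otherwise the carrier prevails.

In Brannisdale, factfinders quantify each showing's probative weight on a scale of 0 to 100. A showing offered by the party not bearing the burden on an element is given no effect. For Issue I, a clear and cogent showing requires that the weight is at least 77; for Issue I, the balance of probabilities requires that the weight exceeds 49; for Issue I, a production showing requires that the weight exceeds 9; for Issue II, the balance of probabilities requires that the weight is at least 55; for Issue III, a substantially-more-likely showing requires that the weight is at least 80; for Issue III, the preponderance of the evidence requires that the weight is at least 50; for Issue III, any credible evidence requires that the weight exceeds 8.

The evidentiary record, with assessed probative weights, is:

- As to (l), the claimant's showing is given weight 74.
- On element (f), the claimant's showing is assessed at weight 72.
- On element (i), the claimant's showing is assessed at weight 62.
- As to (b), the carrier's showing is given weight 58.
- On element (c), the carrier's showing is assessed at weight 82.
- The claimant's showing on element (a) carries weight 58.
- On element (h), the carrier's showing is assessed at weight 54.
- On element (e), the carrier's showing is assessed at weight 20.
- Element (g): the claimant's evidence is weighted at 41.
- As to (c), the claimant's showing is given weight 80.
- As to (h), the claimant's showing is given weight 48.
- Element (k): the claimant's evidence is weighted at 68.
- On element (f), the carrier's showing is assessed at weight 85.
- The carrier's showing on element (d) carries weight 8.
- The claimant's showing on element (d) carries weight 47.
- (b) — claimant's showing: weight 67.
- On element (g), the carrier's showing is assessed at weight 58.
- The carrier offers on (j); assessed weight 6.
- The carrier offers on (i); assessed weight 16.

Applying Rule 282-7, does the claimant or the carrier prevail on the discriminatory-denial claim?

claimant

— Issue I —
Stage I.1 (claimant, the balance of probabilities, weight exceeds 49): (a) 58 > 49 — meets; (b) 67 (carrier's 58 disregarded) > 49 — meets.
  The claimant carries Stage I.1; the carrier now bears the burden.
Stage I.2 (carrier, a clear and cogent showing, weight is at least 77): (c) 82 (claimant's 80 disregarded) ≥ 77 — meets.
  All elements met. The carrier retains the burden for Stage I.3.
Stage I.3 (carrier, a production showing, weight exceeds 9): (d) 8 (claimant's 47 disregarded) ≤ 9 — fails; (e) 20 > 9 — meets.
  Not every element is met, so the carrier fails to carry Stage I.3.
The claimant prevails on this issue.
— Issue II —
Stage II.1 (claimant, the balance of probabilities, weight is at least 55): (f) 72 (carrier's 85 disregarded) ≥ 55 — meets.
  All elements met. The burden passes to the carrier.
Stage II.2 (carrier, the balance of probabilities, weight is at least 55): (g) 58 (claimant's 41 disregarded) ≥ 55 — meets; (h) 54 (claimant's 48 disregarded) < 55 — fails.
  Not every element is met, so the carrier fails to carry Stage II.2.
The claimant prevails on this issue.
— Issue III —
At Stage III.1 the claimant must meet the preponderance of the evidence (weight is at least 50): on (i) the weight is 62 (the carrier's 16 is given no effect), which does reach 50, so (i) meets the standard.
  The claimant carries Stage III.1; the carrier now bears the burden.
At Stage III.2 the carrier must meet any credible evidence (weight exceeds 8): on (j) the weight is 6, ≤ 8, so (j) does not meet the standard.
  Not every element is met, so the carrier fails to carry Stage III.2.
The analysis ends at Stage III.2; the claimant prevails on this issue.
Per-issue: Issue I → claimant; Issue II → claimant; Issue III → claimant. The claimant must prevail on a majority of issues; overall, the claimant prevails.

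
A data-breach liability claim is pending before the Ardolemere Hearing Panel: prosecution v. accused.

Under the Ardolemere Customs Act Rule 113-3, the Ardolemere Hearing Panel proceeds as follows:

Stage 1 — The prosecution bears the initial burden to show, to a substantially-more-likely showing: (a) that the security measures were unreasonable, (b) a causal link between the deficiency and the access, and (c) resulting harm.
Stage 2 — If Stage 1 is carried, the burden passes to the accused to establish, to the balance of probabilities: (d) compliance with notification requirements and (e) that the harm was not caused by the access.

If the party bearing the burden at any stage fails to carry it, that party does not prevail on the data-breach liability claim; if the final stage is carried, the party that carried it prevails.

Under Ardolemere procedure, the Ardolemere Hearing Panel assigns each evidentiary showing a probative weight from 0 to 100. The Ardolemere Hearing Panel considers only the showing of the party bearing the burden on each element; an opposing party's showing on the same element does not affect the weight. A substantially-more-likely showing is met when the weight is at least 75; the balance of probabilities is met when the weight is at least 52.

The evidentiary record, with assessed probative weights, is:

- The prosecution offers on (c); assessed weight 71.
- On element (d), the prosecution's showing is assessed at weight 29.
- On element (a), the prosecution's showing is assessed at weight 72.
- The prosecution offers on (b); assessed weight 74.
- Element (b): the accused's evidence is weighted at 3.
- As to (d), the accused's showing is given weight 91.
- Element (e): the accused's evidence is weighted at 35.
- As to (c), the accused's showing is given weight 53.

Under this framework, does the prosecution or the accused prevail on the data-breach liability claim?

accused

Stage 1 — burden on prosecution; standard: a substantially-more-likely showing (weight is at least 75).
    (a): 72 < 75 [not met]
    (b): 74 (accused's 3 disregarded) < 75 [not met]
    (c): 71 (accused's 53 disregarded) < 75 [not met]
  Stage 1 not carried; the prosecution fails its burden.
The analysis ends at Stage 1; the accused prevails.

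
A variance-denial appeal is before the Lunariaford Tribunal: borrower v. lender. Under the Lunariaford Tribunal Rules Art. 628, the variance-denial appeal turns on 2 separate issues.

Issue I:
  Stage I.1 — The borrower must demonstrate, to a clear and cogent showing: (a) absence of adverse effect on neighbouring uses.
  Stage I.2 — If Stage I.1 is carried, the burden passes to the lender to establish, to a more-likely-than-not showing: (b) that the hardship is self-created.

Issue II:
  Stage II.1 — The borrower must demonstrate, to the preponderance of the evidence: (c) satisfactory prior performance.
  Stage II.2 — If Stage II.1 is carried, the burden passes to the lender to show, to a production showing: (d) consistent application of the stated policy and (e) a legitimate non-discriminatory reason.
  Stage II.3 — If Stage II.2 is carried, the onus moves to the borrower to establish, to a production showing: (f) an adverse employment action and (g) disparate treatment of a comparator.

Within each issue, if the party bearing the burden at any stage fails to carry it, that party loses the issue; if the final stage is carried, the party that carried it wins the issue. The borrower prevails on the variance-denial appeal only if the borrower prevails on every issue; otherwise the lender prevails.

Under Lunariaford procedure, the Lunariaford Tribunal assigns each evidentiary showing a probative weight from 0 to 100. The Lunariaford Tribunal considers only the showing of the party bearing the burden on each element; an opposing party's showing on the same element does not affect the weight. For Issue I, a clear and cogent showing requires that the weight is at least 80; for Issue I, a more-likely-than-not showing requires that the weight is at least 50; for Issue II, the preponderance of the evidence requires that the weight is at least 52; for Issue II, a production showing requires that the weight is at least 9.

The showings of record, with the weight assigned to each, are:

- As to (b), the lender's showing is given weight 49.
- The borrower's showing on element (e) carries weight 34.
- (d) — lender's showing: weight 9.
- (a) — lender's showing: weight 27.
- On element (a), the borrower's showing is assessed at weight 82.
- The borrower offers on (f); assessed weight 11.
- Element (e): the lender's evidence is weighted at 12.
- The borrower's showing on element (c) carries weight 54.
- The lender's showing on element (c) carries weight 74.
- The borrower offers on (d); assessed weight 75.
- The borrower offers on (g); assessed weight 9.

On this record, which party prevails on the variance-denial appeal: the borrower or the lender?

borrower

— Issue I —
At Stage I.1 the borrower must meet a clear and cogent showing (weight is at least 80): on (a) the weight is 82 (the lender's 27 is given no effect), ≥ 80, so (a) meets the standard.
  The borrower carries Stage I.1; the lender now bears the burden.
At Stage I.2 the lender must meet a more-likely-than-not showing (weight is at least 50): on (b) the weight is 49, < 50, so (b) does not meet the standard.
  The lender does not carry Stage I.2.
The borrower prevails on this issue.
— Issue II —
At Stage II.1 the borrower must meet the preponderance of the evidence (weight is at least 52): on (c) the weight is 54 (the lender's 74 is given no effect), which does reach 52, so (c) meets the standard.
  Stage II.1 carried; the burden shifts to the lender.
At Stage II.2 the lender must meet a production showing (weight is at least 9): on (d) the weight is 9 (the borrower's 75 is given no effect), which does reach 9, so (d) meets the standard; on (e) the weight is 12 (the borrower's 34 is given no effect), which does reach 9, so (e) meets the standard.
  The lender carries Stage II.2; the borrower now bears the burden.
At Stage II.3 the borrower must meet a production showing (weight is at least 9): on (f) the weight is 11, ≥ 9, so (f) meets the standard; on (g) the weight is 9, ≥ 9, so (g) meets the standard.
  The borrower carries the last stage.
Every stage carried; the borrower prevails on this issue.
Per-issue: Issue I → borrower; Issue II → borrower. The borrower must prevail on every issue; overall, the borrower prevails.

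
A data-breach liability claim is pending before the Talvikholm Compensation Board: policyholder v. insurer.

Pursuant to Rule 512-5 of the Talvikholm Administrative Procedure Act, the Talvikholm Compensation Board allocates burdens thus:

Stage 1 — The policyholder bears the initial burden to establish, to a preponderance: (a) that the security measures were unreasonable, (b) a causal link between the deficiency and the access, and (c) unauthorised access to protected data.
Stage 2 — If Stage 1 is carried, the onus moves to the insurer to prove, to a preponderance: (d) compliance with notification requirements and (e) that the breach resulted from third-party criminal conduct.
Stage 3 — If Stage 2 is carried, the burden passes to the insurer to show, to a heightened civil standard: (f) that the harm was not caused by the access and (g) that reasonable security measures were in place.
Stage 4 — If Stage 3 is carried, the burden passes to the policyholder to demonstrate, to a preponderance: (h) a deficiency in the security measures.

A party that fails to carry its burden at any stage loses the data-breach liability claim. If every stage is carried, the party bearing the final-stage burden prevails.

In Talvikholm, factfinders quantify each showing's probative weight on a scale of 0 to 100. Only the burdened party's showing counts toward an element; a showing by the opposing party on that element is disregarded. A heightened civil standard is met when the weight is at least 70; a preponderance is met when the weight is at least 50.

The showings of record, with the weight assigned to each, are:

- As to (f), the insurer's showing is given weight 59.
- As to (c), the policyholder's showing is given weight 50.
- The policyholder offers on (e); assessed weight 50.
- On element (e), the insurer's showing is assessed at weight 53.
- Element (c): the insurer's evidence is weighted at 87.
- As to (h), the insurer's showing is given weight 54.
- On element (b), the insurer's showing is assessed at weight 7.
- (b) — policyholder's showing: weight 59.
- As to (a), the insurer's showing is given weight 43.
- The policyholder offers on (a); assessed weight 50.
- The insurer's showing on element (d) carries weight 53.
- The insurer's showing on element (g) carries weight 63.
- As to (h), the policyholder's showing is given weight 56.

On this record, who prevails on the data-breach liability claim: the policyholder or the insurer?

policyholder

Stage 1 (policyholder, a preponderance, weight is at least 50): (a) 50 (insurer's 43 disregarded) ≥ 50 — meets; (b) 59 (insurer's 7 disregarded) ≥ 50 — meets; (c) 50 (insurer's 87 disregarded) ≥ 50 — meets.
  The policyholder carries Stage 1; the insurer now bears the burden.
Stage 2 (insurer, a preponderance, weight is at least 50): (d) 53 ≥ 50 — meets; (e) 53 (policyholder's 50 disregarded) ≥ 50 — meets.
  Stage 2 is satisfied; the insurer continues to bear the burden.
Stage 3 (insurer, a heightened civil standard, weight is at least 70): (f) 59 < 70 — fails; (g) 63 < 70 — fails.
  Stage 3 not carried; the insurer fails its burden.
The policyholder prevails.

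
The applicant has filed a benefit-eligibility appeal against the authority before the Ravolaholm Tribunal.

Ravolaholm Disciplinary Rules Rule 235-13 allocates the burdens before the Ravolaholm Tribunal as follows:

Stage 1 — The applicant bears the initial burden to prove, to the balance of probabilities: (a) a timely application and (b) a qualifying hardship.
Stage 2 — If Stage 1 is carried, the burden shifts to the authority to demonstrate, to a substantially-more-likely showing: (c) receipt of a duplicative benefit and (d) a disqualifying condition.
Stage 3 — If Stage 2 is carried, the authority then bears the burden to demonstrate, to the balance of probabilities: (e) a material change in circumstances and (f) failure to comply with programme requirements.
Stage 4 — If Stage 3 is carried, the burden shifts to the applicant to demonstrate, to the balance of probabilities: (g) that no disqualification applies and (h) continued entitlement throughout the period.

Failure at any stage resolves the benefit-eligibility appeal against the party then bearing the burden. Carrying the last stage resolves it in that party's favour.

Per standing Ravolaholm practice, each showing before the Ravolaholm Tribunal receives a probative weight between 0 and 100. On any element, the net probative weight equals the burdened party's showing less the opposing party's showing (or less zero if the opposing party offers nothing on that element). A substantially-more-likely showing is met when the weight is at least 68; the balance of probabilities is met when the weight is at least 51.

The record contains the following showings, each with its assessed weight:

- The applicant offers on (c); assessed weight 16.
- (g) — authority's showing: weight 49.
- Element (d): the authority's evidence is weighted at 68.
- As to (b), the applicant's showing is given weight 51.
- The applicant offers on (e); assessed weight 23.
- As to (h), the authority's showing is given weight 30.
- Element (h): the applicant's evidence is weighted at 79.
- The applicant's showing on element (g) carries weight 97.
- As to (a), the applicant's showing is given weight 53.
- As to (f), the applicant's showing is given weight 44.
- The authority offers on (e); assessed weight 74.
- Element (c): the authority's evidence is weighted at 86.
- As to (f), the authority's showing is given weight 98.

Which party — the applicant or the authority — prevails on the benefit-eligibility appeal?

authority

Stage 1 — burden on applicant; standard: the balance of probabilities (weight is at least 51).
    (a): 53 ≥ 51 [met]
    (b): 51 ≥ 51 [met]
  Stage 1 is satisfied; the onus moves to the authority.
Stage 2 — burden on authority; standard: a substantially-more-likely showing (weight is at least 68).
    (c): 86 − 16 = 70 ≥ 68 [met]
    (d): 68 ≥ 68 [met]
  All elements met. The authority retains the burden for Stage 3.
Stage 3 — burden on authority; standard: the balance of probabilities (weight is at least 51).
    (e): 74 − 23 = 51 ≥ 51 [met]
    (f): 98 − 44 = 54 ≥ 51 [met]
  The authority carries Stage 3; the applicant now bears the burden.
Stage 4 — burden on applicant; standard: the balance of probabilities (weight is at least 51).
    (g): 97 − 49 = 48 < 51 [not met]
    (h): 79 − 30 = 49 < 51 [not met]
  Stage 4 not carried; the applicant fails its burden.
The analysis ends at Stage 4; the authority prevails.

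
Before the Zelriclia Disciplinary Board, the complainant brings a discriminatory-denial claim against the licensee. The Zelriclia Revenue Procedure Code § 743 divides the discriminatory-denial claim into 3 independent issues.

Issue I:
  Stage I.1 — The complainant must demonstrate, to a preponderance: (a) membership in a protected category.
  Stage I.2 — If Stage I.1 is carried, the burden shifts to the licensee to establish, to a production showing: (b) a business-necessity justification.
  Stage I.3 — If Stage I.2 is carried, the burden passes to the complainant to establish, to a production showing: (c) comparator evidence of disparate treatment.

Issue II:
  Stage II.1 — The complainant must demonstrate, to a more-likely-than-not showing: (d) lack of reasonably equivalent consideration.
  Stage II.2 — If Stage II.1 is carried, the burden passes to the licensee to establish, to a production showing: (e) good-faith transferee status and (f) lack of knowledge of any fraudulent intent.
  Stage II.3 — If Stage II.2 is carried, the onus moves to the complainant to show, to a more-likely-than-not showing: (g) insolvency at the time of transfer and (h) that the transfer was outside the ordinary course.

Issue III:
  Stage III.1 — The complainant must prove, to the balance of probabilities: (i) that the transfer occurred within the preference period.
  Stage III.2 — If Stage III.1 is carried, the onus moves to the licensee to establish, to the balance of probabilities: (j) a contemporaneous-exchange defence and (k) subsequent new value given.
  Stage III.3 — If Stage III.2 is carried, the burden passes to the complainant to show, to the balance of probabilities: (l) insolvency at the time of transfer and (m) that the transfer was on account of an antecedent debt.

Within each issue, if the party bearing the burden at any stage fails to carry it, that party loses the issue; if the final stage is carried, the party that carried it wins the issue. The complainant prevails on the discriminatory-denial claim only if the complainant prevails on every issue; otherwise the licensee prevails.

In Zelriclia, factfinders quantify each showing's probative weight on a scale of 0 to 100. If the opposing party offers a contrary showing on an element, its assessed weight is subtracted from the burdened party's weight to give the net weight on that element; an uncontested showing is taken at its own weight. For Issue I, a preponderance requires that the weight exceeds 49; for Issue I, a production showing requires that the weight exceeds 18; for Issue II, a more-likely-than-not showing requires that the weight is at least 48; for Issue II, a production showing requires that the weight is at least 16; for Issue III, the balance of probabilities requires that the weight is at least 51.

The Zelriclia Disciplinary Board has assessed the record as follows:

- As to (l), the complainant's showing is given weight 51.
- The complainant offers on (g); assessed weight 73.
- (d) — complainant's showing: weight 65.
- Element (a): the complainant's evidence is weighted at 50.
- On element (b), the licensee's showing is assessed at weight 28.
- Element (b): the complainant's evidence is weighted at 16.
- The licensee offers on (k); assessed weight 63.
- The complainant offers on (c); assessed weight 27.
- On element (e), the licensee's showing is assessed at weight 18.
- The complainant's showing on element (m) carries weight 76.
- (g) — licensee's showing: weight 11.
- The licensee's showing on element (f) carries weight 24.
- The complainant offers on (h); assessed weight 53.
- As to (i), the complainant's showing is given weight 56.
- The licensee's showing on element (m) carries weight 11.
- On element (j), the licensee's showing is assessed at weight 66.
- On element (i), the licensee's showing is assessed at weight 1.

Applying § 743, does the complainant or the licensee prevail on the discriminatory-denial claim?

— Issue I —
Stage I.1 — burden on complainant; standard: a preponderance (weight exceeds 49).
    (a): 50 > 49 [met]
  All elements met. The burden passes to the licensee.
Stage I.2 — burden on licensee; standard: a production showing (weight exceeds 18).
    (b): 28 − 16 = 12 ≤ 18 [not met]
  Not every element is met, so the licensee fails to carry Stage I.2.
So the complainant prevails on this issue.
— Issue II —
At Stage II.1 the complainant must meet a more-likely-than-not showing (weight is at least 48): on (d) the weight is 65, ≥ 48, so (d) meets the standard.
  Stage II.1 carried; the burden shifts to the licensee.
At Stage II.2 the licensee must meet a production showing (weight is at least 16): on (e) the weight is 18, which does reach 16, so (e) meets the standard; on (f) the weight is 24, ≥ 16, so (f) meets the standard.
  The licensee carries Stage II.2; the complainant now bears the burden.
At Stage II.3 the complainant must meet a more-likely-than-not showing (weight is at least 48): on (g) the weight is 73 less the opposing 11 gives net 62, ≥ 48, so (g) meets the standard; on (h) the weight is 53, which does reach 48, so (h) meets the standard.
  Stage II.3 carried; the final stage is satisfied.
Every stage carried; the complainant prevails on this issue.
— Issue III —
At Stage III.1 the complainant must meet the balance of probabilities (weight is at least 51): on (i) the weight is 56 less the opposing 1 gives net 55, which does reach 51, so (i) meets the standard.
  Stage III.1 carried; the burden shifts to the licensee.
At Stage III.2 the licensee must meet the balance of probabilities (weight is at least 51): on (j) the weight is 66, which does reach 51, so (j) meets the standard; on (k) the weight is 63, ≥ 51, so (k) meets the standard.
  Stage III.2 carried; the burden shifts to the complainant.
At Stage III.3 the complainant must meet the balance of probabilities (weight is at least 51): on (l) the weight is 51, which does reach 51, so (l) meets the standard; on (m) the weight is 76 less the opposing 11 gives net 65, ≥ 51, so (m) meets the standard.
  All elements met at the final stage.
All stages carried — the complainant prevails on this issue.
Per-issue: Issue I → complainant; Issue II → complainant; Issue III → complainant. The complainant must prevail on every issue; overall, the complainant prevails.

complainant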